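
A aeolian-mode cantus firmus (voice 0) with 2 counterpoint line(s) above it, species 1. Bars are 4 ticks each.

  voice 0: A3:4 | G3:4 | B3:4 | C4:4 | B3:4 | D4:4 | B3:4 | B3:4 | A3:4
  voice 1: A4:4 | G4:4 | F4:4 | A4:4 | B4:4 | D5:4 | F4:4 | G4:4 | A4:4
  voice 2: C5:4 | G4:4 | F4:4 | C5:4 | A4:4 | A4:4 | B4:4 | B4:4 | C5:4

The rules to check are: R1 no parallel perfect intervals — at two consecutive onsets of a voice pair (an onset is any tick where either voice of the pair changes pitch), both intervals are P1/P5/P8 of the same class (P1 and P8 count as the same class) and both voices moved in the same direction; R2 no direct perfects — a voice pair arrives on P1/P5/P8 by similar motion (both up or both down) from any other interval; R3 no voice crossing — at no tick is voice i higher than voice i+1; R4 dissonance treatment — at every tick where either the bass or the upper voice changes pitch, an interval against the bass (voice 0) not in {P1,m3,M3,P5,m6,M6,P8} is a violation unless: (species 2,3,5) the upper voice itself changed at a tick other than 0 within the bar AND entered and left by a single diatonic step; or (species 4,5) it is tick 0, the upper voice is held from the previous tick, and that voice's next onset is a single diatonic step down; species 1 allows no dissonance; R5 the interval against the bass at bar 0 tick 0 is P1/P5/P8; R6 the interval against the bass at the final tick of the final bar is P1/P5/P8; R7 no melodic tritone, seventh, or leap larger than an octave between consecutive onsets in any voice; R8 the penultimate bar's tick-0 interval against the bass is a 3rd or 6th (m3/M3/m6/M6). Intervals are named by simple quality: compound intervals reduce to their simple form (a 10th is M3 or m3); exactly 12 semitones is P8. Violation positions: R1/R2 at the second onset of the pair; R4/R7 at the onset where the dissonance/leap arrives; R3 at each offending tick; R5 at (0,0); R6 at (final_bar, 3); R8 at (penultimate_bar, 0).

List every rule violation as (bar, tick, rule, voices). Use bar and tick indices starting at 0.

bar 0: v0=A3 v1=A4 v2=C5 downbeat m3
bar 1: v0=G3 v1=G4 v2=G4 downbeat P8
bar 2: v0=B3 v1=F4 v2=F4 downbeat TT
bar 3: v0=C4 v1=A4 v2=C5 downbeat P8
bar 4: v0=B3 v1=B4 v2=A4 downbeat m7
bar 5: v0=D4 v1=D5 v2=A4 downbeat P5
bar 6: v0=B3 v1=F4 v2=B4 downbeat P8
bar 7: v0=B3 v1=G4 v2=B4 downbeat P8
bar 8: v0=A3 v1=A4 v2=C5 downbeat m3
  -> R5 @ bar 0 tick 0 v(0, 2): opens on m3
  -> R1 @ bar 1 tick 0 v(0, 1): A3/A4 P8 -> G3/G4 P8 similar
  -> R2 @ bar 1 tick 0 v(0, 2): A3/C5 m3 -> G3/G4 P8 similar
  -> R2 @ bar 1 tick 0 v(1, 2): A4/C5 m3 -> G4/G4 P1 similar
  -> R1 @ bar 2 tick 0 v(1, 2): G4/G4 P1 -> F4/F4 P1 similar
  -> R4 @ bar 2 tick 0 v(0, 1): B3/F4 TT untreated
  -> R4 @ bar 2 tick 0 v(0, 2): B3/F4 TT untreated
  -> R2 @ bar 3 tick 0 v(0, 2): B3/F4 TT -> C4/C5 P8 similar
  -> R3 @ bar 4 tick 0 v(1, 2): B4 above A4
  -> R4 @ bar 4 tick 0 v(0, 2): B3/A4 m7 untreated
  -> R3 @ bar 4 tick 1 v(1, 2): B4 above A4
  -> R3 @ bar 4 tick 2 v(1, 2): B4 above A4
  -> R3 @ bar 4 tick 3 v(1, 2): B4 above A4
  -> R1 @ bar 5 tick 0 v(0, 1): B3/B4 P8 -> D4/D5 P8 similar
  -> R3 @ bar 5 tick 0 v(1, 2): D5 above A4
  -> R3 @ bar 5 tick 1 v(1, 2): D5 above A4
  -> R3 @ bar 5 tick 2 v(1, 2): D5 above A4
  -> R3 @ bar 5 tick 3 v(1, 2): D5 above A4
  -> R4 @ bar 6 tick 0 v(0, 1): B3/F4 TT untreated
  -> R8 @ bar 7 tick 0 v(0, 2): penult P8 not 3rd/6th
  -> R6 @ bar 8 tick 3 v(0, 2): closes on m3

(0, 0, R5, (0, 2))
(1, 0, R1, (0, 1))
(1, 0, R2, (0, 2))
(1, 0, R2, (1, 2))
(2, 0, R1, (1, 2))
(2, 0, R4, (0, 1))
(2, 0, R4, (0, 2))
(3, 0, R2, (0, 2))
(4, 0, R3, (1, 2))
(4, 0, R4, (0, 2))
(4, 1, R3, (1, 2))
(4, 2, R3, (1, 2))
(4, 3, R3, (1, 2))
(5, 0, R1, (0, 1))
(5, 0, R3, (1, 2))
(5, 1, R3, (1, 2))
(5, 2, R3, (1, 2))
(5, 3, R3, (1, 2))
(6, 0, R4, (0, 1))
(7, 0, R8, (0, 2))
(8, 3, R6, (0, 2))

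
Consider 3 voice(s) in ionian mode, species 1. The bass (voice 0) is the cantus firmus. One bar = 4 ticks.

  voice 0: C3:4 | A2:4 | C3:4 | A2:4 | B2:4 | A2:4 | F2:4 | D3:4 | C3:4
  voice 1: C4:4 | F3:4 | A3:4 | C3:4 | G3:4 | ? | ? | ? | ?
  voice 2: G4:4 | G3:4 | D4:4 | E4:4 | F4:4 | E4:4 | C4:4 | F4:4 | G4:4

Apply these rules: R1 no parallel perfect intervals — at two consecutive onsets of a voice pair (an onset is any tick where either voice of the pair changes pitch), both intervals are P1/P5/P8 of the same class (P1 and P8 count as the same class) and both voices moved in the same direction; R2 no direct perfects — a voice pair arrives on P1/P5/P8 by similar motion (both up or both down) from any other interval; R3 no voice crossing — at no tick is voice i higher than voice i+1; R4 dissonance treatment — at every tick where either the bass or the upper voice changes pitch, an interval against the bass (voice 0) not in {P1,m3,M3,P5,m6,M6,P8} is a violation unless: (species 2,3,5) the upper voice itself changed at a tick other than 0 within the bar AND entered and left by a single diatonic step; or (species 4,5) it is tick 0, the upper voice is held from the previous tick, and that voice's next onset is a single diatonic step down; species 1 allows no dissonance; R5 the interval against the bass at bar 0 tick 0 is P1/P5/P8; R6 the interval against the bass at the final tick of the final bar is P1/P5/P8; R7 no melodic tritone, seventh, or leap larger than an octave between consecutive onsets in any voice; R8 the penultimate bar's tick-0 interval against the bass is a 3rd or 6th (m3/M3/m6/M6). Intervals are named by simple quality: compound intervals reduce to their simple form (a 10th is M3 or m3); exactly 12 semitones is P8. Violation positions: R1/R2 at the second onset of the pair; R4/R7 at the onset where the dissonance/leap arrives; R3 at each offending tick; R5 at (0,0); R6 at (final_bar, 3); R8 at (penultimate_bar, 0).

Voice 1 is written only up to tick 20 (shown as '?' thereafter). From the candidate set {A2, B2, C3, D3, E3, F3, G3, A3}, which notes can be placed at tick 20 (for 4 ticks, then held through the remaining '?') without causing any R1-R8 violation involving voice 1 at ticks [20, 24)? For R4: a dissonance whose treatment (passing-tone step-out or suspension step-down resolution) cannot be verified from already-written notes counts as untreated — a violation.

{A3, C3, F3}

A2: violates R2,R7
B2: violates R4
C3: legal
D3: violates R4
E3: violates R2
F3: legal
G3: violates R4
A3: legal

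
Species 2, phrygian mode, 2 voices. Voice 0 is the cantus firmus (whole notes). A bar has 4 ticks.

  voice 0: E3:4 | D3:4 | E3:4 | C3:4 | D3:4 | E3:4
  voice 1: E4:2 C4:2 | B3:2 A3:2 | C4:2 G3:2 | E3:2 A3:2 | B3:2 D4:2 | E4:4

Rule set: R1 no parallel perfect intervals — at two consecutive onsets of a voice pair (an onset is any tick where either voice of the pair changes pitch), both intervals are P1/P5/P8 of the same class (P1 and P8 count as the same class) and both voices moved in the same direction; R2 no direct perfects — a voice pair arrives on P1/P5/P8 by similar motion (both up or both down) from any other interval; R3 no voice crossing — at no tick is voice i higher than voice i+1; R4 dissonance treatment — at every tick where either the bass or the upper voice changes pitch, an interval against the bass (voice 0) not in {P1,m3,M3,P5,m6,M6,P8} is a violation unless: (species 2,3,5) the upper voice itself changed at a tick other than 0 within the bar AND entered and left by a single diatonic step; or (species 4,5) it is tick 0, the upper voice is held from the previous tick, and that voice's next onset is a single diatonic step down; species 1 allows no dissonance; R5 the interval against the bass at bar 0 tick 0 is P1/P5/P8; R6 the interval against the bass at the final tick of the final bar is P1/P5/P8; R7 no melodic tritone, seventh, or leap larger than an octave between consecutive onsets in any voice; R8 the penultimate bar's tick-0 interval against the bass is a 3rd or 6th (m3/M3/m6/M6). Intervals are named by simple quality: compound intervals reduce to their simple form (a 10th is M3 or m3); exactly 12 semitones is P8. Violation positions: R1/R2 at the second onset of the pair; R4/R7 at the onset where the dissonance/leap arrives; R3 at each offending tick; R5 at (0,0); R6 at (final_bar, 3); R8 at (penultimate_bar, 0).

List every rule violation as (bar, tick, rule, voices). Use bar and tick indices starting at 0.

(5, 0, R1, (0, 1))

bar 0: v0=E3 v1=E4 downbeat P8
bar 1: v0=D3 v1=B3 downbeat M6
bar 2: v0=E3 v1=C4 downbeat m6
bar 3: v0=C3 v1=E3 downbeat M3
bar 4: v0=D3 v1=B3 downbeat M6
bar 5: v0=E3 v1=E4 downbeat P8
  -> R1 @ bar 5 tick 0 v(0, 1): D3/D4 P8 -> E3/E4 P8 similar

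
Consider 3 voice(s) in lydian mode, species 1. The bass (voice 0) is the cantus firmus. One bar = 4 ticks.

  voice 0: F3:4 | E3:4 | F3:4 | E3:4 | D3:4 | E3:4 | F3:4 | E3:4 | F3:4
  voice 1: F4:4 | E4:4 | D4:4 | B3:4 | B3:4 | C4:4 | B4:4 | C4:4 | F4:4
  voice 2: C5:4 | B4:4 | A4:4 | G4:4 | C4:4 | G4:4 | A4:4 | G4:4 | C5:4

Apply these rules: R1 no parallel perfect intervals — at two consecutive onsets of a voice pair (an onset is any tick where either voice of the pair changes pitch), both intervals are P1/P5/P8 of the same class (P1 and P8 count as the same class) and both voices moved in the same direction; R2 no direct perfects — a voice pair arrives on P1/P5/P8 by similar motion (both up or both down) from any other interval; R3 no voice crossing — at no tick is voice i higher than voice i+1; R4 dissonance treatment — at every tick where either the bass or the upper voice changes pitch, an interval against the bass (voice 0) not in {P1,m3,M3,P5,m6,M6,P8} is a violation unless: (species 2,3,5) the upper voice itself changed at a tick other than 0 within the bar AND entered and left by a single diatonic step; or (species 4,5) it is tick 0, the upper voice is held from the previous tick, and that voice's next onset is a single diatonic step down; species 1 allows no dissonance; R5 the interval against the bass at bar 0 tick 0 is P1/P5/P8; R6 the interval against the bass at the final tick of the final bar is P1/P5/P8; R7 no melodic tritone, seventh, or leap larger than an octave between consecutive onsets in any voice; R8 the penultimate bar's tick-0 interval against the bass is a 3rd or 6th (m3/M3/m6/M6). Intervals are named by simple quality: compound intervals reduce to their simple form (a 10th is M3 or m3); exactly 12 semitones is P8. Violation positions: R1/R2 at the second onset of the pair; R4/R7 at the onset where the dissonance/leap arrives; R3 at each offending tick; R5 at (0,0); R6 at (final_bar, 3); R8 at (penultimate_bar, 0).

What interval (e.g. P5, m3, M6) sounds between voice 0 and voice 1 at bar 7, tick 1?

m6

voice 0=E3 voice 1=C4 -> m6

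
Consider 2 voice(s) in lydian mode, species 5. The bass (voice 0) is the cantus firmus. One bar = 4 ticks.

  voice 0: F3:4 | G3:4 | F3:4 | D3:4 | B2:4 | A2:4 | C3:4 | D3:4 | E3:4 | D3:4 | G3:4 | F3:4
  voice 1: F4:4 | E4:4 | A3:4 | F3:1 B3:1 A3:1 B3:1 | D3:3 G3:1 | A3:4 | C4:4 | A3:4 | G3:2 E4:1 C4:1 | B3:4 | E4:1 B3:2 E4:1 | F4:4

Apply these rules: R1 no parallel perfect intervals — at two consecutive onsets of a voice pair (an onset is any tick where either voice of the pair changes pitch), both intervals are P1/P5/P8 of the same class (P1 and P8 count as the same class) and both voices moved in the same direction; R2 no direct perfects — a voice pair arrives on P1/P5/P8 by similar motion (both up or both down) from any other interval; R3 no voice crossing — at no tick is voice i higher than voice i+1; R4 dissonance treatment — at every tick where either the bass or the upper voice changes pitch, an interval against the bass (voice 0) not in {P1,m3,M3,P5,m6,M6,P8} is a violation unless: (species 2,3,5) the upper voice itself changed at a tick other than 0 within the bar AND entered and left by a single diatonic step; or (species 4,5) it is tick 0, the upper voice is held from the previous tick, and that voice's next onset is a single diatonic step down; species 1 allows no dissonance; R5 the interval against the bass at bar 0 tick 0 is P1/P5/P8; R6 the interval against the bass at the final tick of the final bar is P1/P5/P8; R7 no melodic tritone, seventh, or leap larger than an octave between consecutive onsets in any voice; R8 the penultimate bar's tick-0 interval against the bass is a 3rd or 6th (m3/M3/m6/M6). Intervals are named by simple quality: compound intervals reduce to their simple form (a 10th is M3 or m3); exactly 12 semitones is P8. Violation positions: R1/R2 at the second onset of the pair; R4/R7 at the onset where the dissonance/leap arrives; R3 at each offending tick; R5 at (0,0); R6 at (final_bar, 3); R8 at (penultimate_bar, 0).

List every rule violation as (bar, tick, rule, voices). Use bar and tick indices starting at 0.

(3, 1, R7, (1,))
(6, 0, R1, (0, 1))

bar 0: v0=F3 v1=F4 downbeat P8
bar 1: v0=G3 v1=E4 downbeat M6
bar 2: v0=F3 v1=A3 downbeat M3
bar 3: v0=D3 v1=F3 downbeat m3
bar 4: v0=B2 v1=D3 downbeat m3
bar 5: v0=A2 v1=A3 downbeat P8
bar 6: v0=C3 v1=C4 downbeat P8
bar 7: v0=D3 v1=A3 downbeat P5
bar 8: v0=E3 v1=G3 downbeat m3
bar 9: v0=D3 v1=B3 downbeat M6
bar 10: v0=G3 v1=E4 downbeat M6
bar 11: v0=F3 v1=F4 downbeat P8
  -> R7 @ bar 3 tick 1 v(1,): F3->B3 leap 6st
  -> R1 @ bar 6 tick 0 v(0, 1): A2/A3 P8 -> C3/C4 P8 similar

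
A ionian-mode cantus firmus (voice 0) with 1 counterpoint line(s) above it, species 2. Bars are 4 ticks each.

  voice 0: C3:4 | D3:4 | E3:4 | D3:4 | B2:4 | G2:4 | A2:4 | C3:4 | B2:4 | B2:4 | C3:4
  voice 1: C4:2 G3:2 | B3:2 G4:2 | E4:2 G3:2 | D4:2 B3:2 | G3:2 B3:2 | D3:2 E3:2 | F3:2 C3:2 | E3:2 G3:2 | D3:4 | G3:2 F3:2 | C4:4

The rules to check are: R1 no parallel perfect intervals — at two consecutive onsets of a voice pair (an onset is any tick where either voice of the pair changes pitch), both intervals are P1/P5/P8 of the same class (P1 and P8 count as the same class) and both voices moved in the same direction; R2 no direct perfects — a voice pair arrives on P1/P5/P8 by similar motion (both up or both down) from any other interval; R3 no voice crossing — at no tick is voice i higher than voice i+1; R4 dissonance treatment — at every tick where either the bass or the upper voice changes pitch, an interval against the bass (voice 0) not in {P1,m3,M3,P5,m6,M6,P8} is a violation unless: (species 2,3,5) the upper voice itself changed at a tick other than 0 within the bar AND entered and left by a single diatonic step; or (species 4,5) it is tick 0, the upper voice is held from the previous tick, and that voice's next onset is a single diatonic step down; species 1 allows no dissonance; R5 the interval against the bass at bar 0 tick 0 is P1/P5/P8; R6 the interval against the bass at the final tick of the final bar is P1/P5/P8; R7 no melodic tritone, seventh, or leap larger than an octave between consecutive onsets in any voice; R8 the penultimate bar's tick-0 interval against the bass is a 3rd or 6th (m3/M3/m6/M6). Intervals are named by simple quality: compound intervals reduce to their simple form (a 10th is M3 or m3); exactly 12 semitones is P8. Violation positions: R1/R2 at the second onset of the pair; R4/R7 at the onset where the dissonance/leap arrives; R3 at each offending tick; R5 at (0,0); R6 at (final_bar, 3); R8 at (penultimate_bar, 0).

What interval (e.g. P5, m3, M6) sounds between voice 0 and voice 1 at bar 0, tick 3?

voice 0=C3 voice 1=G3 -> P5

P5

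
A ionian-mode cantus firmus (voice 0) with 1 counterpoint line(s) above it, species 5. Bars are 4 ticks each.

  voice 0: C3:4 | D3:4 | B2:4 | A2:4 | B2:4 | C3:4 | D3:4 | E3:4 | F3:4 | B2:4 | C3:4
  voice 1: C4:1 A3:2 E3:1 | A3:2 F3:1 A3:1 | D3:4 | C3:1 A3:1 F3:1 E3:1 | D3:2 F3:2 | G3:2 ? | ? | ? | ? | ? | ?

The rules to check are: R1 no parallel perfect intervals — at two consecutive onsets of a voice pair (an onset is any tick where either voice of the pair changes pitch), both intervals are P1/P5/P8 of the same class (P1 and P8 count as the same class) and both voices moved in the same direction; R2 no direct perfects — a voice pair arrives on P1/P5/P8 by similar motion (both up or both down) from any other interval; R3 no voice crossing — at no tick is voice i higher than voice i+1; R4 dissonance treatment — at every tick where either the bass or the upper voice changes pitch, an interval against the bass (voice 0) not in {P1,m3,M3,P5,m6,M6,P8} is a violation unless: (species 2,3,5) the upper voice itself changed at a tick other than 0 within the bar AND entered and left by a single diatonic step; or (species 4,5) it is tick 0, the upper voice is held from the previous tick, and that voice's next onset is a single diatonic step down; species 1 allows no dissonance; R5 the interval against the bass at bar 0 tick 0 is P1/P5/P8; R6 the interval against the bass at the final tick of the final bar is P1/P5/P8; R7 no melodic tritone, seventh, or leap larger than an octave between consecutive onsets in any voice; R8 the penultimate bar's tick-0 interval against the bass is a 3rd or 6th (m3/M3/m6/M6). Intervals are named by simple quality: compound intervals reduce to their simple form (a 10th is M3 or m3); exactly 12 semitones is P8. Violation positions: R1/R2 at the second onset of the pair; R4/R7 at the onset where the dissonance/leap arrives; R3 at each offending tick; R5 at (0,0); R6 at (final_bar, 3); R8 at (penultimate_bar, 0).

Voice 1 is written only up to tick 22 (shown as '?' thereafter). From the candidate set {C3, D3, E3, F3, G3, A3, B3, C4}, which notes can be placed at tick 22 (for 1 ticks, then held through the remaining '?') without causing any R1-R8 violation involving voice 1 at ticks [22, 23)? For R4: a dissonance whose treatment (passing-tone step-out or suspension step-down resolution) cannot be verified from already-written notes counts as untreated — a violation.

{A3, C3, C4, E3, G3}

C3: legal
D3: violates R4
E3: legal
F3: violates R4
G3: legal
A3: legal
B3: violates R4
C4: legal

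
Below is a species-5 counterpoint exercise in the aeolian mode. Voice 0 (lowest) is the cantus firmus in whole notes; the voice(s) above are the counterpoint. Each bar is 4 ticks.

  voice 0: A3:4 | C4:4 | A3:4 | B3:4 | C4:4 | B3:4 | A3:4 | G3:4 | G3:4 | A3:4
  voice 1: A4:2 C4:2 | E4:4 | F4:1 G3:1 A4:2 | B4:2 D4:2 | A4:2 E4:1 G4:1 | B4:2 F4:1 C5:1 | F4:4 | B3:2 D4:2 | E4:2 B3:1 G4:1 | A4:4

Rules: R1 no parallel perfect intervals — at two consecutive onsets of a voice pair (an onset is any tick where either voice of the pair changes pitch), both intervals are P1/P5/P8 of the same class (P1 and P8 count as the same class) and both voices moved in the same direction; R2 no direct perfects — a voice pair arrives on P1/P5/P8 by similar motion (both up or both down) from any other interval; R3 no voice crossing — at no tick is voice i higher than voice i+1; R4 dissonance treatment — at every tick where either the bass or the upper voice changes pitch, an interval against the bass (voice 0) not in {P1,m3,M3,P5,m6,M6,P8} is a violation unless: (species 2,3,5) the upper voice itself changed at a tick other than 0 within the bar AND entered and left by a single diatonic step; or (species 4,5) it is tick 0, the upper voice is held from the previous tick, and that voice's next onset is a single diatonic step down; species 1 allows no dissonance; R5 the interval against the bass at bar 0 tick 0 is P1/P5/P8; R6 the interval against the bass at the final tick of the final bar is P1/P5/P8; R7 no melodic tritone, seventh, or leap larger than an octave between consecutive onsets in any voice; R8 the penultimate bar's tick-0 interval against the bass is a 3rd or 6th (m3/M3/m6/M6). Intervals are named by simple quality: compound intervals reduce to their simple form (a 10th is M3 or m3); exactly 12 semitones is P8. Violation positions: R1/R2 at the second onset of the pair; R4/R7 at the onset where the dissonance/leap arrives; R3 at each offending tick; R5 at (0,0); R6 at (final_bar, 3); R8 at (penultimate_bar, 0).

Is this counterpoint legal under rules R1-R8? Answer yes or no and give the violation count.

No (10 violations)

bar 0: v0=A3 v1=A4 (P8)
bar 1: v0=C4 v1=E4 (M3)
bar 2: v0=A3 v1=F4 (m6)
bar 3: v0=B3 v1=B4 (P8)
bar 4: v0=C4 v1=A4 (M6)
bar 5: v0=B3 v1=B4 (P8)
bar 6: v0=A3 v1=F4 (m6)
bar 7: v0=G3 v1=B3 (M3)
bar 8: v0=G3 v1=E4 (M6)
bar 9: v0=A3 v1=A4 (P8)
  R3 @ bar2.1: A3 above G3
  R4 @ bar2.1: A3/G3 M2 untreated
  R7 @ bar2.1: F4->G3 leap 10st
  R7 @ bar2.2: G3->A4 leap 14st
  R1 @ bar3.0: A3/A4 P8 -> B3/B4 P8 similar
  R4 @ bar5.2: B3/F4 TT untreated
  R7 @ bar5.2: B4->F4 leap 6st
  R4 @ bar5.3: B3/C5 m2 untreated
  R7 @ bar7.0: F4->B3 leap 6st
  R1 @ bar9.0: G3/G4 P8 -> A3/A4 P8 similar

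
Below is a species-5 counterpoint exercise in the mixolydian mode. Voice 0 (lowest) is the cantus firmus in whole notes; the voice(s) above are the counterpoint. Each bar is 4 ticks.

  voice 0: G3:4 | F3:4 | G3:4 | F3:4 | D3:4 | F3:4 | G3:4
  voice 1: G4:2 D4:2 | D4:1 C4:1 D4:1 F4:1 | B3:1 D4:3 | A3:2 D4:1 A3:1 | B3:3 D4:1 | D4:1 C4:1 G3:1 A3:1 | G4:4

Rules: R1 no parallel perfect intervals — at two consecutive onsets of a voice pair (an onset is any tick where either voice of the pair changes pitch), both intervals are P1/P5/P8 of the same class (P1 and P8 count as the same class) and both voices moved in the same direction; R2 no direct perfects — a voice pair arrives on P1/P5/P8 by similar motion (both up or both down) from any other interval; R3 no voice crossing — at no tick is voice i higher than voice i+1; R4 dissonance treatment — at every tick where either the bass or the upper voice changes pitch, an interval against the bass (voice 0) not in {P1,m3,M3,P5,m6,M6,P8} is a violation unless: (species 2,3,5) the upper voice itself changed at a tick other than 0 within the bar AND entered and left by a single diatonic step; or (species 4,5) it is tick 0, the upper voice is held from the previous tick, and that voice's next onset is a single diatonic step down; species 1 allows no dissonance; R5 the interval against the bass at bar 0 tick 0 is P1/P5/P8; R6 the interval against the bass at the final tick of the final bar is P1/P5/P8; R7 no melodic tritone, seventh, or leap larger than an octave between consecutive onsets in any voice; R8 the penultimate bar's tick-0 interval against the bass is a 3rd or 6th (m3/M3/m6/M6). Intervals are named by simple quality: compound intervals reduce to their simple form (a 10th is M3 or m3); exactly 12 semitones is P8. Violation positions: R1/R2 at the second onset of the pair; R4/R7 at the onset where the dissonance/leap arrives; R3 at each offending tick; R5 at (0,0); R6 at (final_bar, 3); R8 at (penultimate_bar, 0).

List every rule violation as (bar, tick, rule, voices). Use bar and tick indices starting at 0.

bar 0: v0=G3 v1=G4 downbeat P8
bar 1: v0=F3 v1=D4 downbeat M6
bar 2: v0=G3 v1=B3 downbeat M3
bar 3: v0=F3 v1=A3 downbeat M3
bar 4: v0=D3 v1=B3 downbeat M6
bar 5: v0=F3 v1=D4 downbeat M6
bar 6: v0=G3 v1=G4 downbeat P8
  -> R7 @ bar 2 tick 0 v(1,): F4->B3 leap 6st
  -> R4 @ bar 5 tick 2 v(0, 1): F3/G3 M2 untreated
  -> R2 @ bar 6 tick 0 v(0, 1): F3/A3 M3 -> G3/G4 P8 similar
  -> R7 @ bar 6 tick 0 v(1,): A3->G4 leap 10st

(2, 0, R7, (1,))
(5, 2, R4, (0, 1))
(6, 0, R2, (0, 1))
(6, 0, R7, (1,))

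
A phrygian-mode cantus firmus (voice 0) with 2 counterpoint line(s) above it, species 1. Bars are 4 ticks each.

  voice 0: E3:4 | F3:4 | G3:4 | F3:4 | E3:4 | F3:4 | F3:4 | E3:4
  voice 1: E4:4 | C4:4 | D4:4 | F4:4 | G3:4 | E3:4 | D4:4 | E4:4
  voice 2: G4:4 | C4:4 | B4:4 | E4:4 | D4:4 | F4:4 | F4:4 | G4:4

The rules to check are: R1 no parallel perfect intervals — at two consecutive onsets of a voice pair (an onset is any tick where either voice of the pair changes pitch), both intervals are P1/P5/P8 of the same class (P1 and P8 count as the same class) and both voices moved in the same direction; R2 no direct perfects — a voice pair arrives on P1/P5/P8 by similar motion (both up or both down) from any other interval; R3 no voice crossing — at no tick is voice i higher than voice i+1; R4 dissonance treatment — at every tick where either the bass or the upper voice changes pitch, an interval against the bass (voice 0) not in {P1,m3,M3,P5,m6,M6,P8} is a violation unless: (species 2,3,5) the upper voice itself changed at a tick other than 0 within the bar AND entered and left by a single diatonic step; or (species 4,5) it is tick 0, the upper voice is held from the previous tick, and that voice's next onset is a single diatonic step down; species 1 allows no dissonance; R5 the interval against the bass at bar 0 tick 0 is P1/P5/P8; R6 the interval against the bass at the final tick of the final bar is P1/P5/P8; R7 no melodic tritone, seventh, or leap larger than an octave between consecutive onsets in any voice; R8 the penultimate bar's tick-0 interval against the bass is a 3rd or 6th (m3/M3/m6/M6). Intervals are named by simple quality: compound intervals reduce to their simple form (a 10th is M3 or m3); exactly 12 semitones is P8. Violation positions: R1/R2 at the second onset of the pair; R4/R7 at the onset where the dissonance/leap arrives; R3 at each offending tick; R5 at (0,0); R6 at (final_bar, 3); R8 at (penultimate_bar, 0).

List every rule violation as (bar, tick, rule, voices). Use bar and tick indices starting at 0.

bar 0: v0=E3 v1=E4 v2=G4 downbeat m3
bar 1: v0=F3 v1=C4 v2=C4 downbeat P5
bar 2: v0=G3 v1=D4 v2=B4 downbeat M3
bar 3: v0=F3 v1=F4 v2=E4 downbeat M7
bar 4: v0=E3 v1=G3 v2=D4 downbeat m7
bar 5: v0=F3 v1=E3 v2=F4 downbeat P8
bar 6: v0=F3 v1=D4 v2=F4 downbeat P8
bar 7: v0=E3 v1=E4 v2=G4 downbeat m3
  -> R5 @ bar 0 tick 0 v(0, 2): opens on m3
  -> R2 @ bar 1 tick 0 v(1, 2): E4/G4 m3 -> C4/C4 P1 similar
  -> R1 @ bar 2 tick 0 v(0, 1): F3/C4 P5 -> G3/D4 P5 similar
  -> R7 @ bar 2 tick 0 v(2,): C4->B4 leap 11st
  -> R3 @ bar 3 tick 0 v(1, 2): F4 above E4
  -> R4 @ bar 3 tick 0 v(0, 2): F3/E4 M7 untreated
  -> R3 @ bar 3 tick 1 v(1, 2): F4 above E4
  -> R3 @ bar 3 tick 2 v(1, 2): F4 above E4
  -> R3 @ bar 3 tick 3 v(1, 2): F4 above E4
  -> R2 @ bar 4 tick 0 v(1, 2): F4/E4 m2 -> G3/D4 P5 similar
  -> R4 @ bar 4 tick 0 v(0, 2): E3/D4 m7 untreated
  -> R7 @ bar 4 tick 0 v(1,): F4->G3 leap 10st
  -> R2 @ bar 5 tick 0 v(0, 2): E3/D4 m7 -> F3/F4 P8 similar
  -> R3 @ bar 5 tick 0 v(0, 1): F3 above E3
  -> R4 @ bar 5 tick 0 v(0, 1): F3/E3 m2 untreated
  -> R3 @ bar 5 tick 1 v(0, 1): F3 above E3
  -> R3 @ bar 5 tick 2 v(0, 1): F3 above E3
  -> R3 @ bar 5 tick 3 v(0, 1): F3 above E3
  -> R7 @ bar 6 tick 0 v(1,): E3->D4 leap 10st
  -> R8 @ bar 6 tick 0 v(0, 2): penult P8 not 3rd/6th
  -> R6 @ bar 7 tick 3 v(0, 2): closes on m3

(0, 0, R5, (0, 2))
(1, 0, R2, (1, 2))
(2, 0, R1, (0, 1))
(2, 0, R7, (2,))
(3, 0, R3, (1, 2))
(3, 0, R4, (0, 2))
(3, 1, R3, (1, 2))
(3, 2, R3, (1, 2))
(3, 3, R3, (1, 2))
(4, 0, R2, (1, 2))
(4, 0, R4, (0, 2))
(4, 0, R7, (1,))
(5, 0, R2, (0, 2))
(5, 0, R3, (0, 1))
(5, 0, R4, (0, 1))
(5, 1, R3, (0, 1))
(5, 2, R3, (0, 1))
(5, 3, R3, (0, 1))
(6, 0, R7, (1,))
(6, 0, R8, (0, 2))
(7, 3, R6, (0, 2))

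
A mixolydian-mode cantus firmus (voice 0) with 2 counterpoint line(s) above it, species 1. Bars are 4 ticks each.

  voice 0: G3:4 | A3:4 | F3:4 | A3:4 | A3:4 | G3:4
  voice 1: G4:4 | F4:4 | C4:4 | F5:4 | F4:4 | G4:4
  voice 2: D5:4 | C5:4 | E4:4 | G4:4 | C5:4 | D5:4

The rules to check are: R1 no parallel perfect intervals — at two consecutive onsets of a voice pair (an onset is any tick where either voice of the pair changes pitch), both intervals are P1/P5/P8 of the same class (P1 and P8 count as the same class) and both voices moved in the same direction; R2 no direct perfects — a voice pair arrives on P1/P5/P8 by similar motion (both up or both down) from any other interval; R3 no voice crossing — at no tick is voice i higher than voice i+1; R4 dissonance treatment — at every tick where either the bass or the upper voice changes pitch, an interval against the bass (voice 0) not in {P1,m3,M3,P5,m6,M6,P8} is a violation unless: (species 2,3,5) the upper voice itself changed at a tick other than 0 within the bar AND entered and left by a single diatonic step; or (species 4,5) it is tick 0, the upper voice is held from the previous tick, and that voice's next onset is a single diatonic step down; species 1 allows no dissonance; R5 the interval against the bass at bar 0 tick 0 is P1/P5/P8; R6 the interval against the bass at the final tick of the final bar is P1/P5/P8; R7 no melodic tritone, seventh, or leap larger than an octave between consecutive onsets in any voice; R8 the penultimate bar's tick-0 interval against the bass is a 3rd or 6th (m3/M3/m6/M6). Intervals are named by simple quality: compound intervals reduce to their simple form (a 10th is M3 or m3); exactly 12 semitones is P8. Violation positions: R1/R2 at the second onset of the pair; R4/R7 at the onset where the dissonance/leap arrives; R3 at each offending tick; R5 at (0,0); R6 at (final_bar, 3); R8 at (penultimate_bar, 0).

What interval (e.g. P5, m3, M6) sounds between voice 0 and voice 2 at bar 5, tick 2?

voice 0=G3 voice 2=D5 -> P5

P5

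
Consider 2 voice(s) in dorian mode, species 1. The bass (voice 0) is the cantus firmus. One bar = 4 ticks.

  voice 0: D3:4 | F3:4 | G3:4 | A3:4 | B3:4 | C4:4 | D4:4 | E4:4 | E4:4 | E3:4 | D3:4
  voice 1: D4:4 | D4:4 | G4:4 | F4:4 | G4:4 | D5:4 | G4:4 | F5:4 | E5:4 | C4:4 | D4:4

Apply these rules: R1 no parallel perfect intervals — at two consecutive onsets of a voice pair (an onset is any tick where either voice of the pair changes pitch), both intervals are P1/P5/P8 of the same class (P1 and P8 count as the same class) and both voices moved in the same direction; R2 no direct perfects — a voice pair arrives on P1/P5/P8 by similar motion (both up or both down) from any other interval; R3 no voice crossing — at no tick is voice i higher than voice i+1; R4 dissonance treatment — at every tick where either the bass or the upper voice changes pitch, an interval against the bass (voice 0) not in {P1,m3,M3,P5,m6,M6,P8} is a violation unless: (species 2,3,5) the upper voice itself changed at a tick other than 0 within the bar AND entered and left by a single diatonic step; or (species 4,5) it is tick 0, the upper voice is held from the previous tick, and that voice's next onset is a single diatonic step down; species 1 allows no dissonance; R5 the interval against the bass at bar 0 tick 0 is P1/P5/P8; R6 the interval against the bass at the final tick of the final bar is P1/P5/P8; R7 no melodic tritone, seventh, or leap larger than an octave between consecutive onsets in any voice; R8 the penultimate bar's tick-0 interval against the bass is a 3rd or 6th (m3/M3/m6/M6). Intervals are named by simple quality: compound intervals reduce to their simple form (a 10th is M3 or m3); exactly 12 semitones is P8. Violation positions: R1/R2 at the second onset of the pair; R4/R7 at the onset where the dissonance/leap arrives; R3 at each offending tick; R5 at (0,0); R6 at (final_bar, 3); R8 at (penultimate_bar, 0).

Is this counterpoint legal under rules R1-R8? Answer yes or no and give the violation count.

No (6 violations)

bar 0: v0=D3 v1=D4 (P8)
bar 1: v0=F3 v1=D4 (M6)
bar 2: v0=G3 v1=G4 (P8)
bar 3: v0=A3 v1=F4 (m6)
bar 4: v0=B3 v1=G4 (m6)
bar 5: v0=C4 v1=D5 (M2)
bar 6: v0=D4 v1=G4 (P4)
bar 7: v0=E4 v1=F5 (m2)
bar 8: v0=E4 v1=E5 (P8)
bar 9: v0=E3 v1=C4 (m6)
bar 10: v0=D3 v1=D4 (P8)
  R2 @ bar2.0: F3/D4 M6 -> G3/G4 P8 similar
  R4 @ bar5.0: C4/D5 M2 untreated
  R4 @ bar6.0: D4/G4 P4 untreated
  R4 @ bar7.0: E4/F5 m2 untreated
  R7 @ bar7.0: G4->F5 leap 10st
  R7 @ bar9.0: E5->C4 leap 16st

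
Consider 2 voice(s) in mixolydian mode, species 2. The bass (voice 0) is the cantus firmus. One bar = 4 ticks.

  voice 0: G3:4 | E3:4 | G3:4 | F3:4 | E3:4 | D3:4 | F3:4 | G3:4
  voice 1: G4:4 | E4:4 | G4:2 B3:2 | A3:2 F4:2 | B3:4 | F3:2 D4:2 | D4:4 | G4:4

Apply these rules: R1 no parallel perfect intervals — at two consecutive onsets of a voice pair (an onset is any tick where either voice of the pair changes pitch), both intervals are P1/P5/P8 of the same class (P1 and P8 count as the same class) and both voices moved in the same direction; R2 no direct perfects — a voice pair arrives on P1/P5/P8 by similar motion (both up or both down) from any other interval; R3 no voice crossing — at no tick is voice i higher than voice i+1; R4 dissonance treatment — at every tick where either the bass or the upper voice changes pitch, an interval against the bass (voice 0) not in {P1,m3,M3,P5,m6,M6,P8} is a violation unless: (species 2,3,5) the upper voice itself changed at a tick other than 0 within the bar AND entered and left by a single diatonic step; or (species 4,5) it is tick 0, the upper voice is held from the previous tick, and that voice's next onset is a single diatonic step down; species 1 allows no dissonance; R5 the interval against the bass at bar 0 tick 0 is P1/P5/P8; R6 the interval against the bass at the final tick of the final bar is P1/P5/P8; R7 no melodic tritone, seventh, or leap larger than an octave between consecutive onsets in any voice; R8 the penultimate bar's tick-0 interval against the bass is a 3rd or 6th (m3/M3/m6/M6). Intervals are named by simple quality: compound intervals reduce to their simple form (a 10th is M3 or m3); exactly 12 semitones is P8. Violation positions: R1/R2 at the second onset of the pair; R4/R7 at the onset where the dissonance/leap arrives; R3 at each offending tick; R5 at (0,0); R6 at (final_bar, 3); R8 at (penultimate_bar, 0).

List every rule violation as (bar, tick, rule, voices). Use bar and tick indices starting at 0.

(1, 0, R1, (0, 1))
(2, 0, R1, (0, 1))
(4, 0, R2, (0, 1))
(4, 0, R7, (1,))
(5, 0, R7, (1,))
(7, 0, R2, (0, 1))

bar 0: v0=G3 v1=G4 downbeat P8
bar 1: v0=E3 v1=E4 downbeat P8
bar 2: v0=G3 v1=G4 downbeat P8
bar 3: v0=F3 v1=A3 downbeat M3
bar 4: v0=E3 v1=B3 downbeat P5
bar 5: v0=D3 v1=F3 downbeat m3
bar 6: v0=F3 v1=D4 downbeat M6
bar 7: v0=G3 v1=G4 downbeat P8
  -> R1 @ bar 1 tick 0 v(0, 1): G3/G4 P8 -> E3/E4 P8 similar
  -> R1 @ bar 2 tick 0 v(0, 1): E3/E4 P8 -> G3/G4 P8 similar
  -> R2 @ bar 4 tick 0 v(0, 1): F3/F4 P8 -> E3/B3 P5 similar
  -> R7 @ bar 4 tick 0 v(1,): F4->B3 leap 6st
  -> R7 @ bar 5 tick 0 v(1,): B3->F3 leap 6st
  -> R2 @ bar 7 tick 0 v(0, 1): F3/D4 M6 -> G3/G4 P8 similar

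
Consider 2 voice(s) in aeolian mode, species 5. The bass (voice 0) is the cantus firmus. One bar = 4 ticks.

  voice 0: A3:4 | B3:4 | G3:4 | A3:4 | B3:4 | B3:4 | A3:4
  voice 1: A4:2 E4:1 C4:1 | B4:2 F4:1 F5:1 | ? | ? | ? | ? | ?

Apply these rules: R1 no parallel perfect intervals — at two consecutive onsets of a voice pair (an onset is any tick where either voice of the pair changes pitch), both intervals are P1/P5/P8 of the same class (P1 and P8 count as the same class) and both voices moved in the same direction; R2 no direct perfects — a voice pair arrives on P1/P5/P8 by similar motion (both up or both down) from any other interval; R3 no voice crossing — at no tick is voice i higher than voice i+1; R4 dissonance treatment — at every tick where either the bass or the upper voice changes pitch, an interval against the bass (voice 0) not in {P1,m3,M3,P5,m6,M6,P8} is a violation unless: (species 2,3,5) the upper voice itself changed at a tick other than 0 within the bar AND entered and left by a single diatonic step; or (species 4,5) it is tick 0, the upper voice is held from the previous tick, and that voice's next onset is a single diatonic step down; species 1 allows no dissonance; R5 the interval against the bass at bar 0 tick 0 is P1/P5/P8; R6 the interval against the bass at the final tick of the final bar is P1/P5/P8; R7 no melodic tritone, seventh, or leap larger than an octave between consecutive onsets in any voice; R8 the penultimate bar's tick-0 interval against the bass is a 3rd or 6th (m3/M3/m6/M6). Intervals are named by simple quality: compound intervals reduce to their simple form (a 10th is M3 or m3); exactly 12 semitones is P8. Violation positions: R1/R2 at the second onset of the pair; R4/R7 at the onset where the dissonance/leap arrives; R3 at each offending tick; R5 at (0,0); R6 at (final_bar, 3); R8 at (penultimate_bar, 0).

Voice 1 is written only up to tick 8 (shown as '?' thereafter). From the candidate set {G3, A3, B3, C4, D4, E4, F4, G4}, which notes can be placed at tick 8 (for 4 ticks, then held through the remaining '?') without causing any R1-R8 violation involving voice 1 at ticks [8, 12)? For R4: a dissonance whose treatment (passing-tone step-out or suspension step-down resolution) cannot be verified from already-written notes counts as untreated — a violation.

{}

G3: violates R2,R7
A3: violates R4,R7
B3: violates R7
C4: violates R4,R7
D4: violates R2,R7
E4: violates R7
F4: violates R4
G4: violates R2,R7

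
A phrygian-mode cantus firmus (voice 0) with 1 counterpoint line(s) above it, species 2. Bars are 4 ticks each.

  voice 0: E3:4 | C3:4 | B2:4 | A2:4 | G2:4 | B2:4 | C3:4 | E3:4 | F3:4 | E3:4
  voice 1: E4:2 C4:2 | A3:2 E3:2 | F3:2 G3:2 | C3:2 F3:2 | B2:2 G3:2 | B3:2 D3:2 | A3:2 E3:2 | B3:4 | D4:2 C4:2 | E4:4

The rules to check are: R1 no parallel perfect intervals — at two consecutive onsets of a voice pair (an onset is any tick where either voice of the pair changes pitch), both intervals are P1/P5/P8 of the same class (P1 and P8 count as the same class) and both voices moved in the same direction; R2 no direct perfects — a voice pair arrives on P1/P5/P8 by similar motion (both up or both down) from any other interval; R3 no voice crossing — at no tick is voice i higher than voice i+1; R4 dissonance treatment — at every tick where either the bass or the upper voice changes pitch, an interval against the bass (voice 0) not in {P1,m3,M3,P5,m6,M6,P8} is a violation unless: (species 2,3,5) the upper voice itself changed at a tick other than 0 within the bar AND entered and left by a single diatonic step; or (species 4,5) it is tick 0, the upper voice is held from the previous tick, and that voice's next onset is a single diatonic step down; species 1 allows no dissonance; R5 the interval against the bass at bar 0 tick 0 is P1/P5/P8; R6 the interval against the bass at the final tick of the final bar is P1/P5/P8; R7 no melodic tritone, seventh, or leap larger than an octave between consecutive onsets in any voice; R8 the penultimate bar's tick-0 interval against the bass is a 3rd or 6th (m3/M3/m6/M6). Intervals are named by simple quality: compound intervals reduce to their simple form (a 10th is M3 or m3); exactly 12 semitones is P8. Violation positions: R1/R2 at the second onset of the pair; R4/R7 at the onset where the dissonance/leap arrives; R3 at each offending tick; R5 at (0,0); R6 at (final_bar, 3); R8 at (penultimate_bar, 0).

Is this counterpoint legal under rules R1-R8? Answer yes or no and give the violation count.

bar 0: v0=E3 v1=E4 (P8)
bar 1: v0=C3 v1=A3 (M6)
bar 2: v0=B2 v1=F3 (TT)
bar 3: v0=A2 v1=C3 (m3)
bar 4: v0=G2 v1=B2 (M3)
bar 5: v0=B2 v1=B3 (P8)
bar 6: v0=C3 v1=A3 (M6)
bar 7: v0=E3 v1=B3 (P5)
bar 8: v0=F3 v1=D4 (M6)
bar 9: v0=E3 v1=E4 (P8)
  R4 @ bar2.0: B2/F3 TT untreated
  R7 @ bar4.0: F3->B2 leap 6st
  R1 @ bar5.0: G2/G3 P8 -> B2/B3 P8 similar
  R2 @ bar7.0: C3/E3 M3 -> E3/B3 P5 similar

No (4 violations)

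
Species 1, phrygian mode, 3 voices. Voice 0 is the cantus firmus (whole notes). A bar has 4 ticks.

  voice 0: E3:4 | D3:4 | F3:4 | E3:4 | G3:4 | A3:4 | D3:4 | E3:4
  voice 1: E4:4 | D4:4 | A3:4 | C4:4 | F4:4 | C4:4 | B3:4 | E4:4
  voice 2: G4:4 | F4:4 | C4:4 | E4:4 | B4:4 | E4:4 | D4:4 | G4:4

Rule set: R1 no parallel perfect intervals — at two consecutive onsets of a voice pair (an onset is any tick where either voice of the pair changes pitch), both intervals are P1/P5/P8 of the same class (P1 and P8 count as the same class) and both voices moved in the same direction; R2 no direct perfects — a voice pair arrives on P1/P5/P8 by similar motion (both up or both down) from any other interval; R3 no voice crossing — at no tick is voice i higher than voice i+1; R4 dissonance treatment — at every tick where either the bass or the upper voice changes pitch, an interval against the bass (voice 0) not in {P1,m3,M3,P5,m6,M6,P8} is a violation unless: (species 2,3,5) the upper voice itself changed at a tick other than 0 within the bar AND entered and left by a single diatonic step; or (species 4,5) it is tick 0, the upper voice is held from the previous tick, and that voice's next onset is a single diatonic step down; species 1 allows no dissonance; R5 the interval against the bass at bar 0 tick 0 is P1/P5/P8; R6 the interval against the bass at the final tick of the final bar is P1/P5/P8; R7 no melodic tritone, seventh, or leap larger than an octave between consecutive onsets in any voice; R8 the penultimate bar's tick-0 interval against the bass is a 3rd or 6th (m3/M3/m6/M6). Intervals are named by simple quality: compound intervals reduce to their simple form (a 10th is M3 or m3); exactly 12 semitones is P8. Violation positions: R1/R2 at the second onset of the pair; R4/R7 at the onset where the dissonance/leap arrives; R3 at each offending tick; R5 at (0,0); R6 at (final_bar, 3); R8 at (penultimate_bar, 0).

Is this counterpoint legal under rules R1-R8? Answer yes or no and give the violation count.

bar 0: v0=E3 v1=E4 v2=G4 (m3)
bar 1: v0=D3 v1=D4 v2=F4 (m3)
bar 2: v0=F3 v1=A3 v2=C4 (P5)
bar 3: v0=E3 v1=C4 v2=E4 (P8)
bar 4: v0=G3 v1=F4 v2=B4 (M3)
bar 5: v0=A3 v1=C4 v2=E4 (P5)
bar 6: v0=D3 v1=B3 v2=D4 (P8)
bar 7: v0=E3 v1=E4 v2=G4 (m3)
  R5 @ bar0.0: opens on m3
  R1 @ bar1.0: E3/E4 P8 -> D3/D4 P8 similar
  R4 @ bar4.0: G3/F4 m7 untreated
  R2 @ bar6.0: A3/E4 P5 -> D3/D4 P8 similar
  R8 @ bar6.0: penult P8 not 3rd/6th
  R2 @ bar7.0: D3/B3 M6 -> E3/E4 P8 similar
  R6 @ bar7.3: closes on m3

No (7 violations)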